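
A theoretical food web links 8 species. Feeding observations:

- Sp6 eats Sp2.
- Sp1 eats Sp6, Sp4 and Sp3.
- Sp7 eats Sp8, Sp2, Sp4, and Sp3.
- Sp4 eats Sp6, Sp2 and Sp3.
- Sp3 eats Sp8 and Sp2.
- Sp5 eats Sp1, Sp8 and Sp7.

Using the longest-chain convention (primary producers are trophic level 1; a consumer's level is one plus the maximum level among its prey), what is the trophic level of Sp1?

Sp2 is a producer → level 1.
Sp6 eats Sp2 → level 2.
Sp4 eats Sp6 (level 2); other prey at levels: Sp2 1, Sp3 2 → level 3.
Sp1 eats Sp4 (level 3); other prey at levels: Sp6 2, Sp3 2 → level 4.

Trophic level 4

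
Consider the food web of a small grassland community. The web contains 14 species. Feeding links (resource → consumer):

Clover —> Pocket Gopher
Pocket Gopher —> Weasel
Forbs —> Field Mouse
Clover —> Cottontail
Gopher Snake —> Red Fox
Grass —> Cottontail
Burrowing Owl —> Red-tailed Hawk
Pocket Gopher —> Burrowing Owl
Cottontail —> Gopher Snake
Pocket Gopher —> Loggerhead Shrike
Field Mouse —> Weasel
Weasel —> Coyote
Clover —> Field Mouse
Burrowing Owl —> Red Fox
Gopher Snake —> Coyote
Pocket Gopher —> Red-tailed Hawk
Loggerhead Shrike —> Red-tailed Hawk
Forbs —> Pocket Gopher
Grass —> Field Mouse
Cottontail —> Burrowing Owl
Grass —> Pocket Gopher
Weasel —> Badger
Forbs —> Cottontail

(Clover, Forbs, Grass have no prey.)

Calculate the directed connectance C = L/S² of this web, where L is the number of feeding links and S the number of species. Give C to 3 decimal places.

C = 0.117

The web has S = 14 species and L = 23 feeding links.
C = L / S² = 23 / 196 = 0.1173 ≈ 0.117.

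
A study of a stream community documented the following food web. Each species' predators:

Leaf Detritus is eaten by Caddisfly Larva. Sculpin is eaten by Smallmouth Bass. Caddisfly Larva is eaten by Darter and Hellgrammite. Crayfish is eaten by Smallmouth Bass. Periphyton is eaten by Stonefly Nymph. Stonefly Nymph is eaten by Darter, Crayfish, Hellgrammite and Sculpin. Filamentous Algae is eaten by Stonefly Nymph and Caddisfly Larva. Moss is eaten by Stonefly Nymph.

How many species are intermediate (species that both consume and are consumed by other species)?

4

Intermediate species (has both prey and predators): Stonefly Nymph, Caddisfly Larva, Sculpin, Crayfish.
Count: 4.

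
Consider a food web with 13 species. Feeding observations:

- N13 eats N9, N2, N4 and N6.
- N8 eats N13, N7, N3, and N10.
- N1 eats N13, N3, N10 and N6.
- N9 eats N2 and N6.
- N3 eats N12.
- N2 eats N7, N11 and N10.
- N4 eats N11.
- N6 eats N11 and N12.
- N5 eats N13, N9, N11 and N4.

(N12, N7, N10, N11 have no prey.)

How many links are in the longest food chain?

One longest chain: N12 → N6 → N9 → N13 → N1.
It has 5 species and 4 links.

4 links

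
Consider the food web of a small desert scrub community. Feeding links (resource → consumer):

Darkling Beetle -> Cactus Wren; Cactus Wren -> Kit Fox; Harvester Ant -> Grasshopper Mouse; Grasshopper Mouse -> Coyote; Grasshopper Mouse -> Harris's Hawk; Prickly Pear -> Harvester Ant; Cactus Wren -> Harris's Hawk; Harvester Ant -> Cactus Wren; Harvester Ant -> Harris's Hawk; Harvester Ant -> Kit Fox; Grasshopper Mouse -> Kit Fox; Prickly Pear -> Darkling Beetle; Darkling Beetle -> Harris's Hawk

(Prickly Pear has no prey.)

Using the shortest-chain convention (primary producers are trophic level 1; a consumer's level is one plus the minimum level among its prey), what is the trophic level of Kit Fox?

Trophic level 3

Prickly Pear is a producer → level 1.
Harvester Ant eats Prickly Pear → level 2.
Kit Fox eats Harvester Ant → level 3.
No prey of Kit Fox is below level 2, so 3 is the minimum.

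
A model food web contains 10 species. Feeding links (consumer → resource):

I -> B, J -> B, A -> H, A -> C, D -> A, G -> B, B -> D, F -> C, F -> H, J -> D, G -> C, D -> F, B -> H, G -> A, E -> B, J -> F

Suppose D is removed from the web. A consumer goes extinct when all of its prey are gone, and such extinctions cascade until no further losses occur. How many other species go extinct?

0

Remove D.
Every predator of it retains at least one other prey: B still has H; J still has F, B.
No consumer loses all prey, so no secondary extinctions occur.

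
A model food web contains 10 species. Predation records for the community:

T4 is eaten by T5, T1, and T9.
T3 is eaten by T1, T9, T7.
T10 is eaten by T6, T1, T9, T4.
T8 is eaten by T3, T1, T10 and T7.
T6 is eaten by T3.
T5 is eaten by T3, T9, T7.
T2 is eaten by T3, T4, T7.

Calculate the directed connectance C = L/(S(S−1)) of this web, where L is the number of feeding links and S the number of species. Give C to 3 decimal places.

C = 0.233

The web has S = 10 species and L = 21 feeding links.
C = L / (S(S−1)) = 21 / 90 = 0.2333 ≈ 0.233.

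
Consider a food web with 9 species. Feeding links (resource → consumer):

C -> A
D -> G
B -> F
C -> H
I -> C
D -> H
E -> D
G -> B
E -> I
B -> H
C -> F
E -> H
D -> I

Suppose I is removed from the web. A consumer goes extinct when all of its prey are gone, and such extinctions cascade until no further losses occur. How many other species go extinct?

Remove I.
Round 1: C (all prey gone) → extinct.
Round 2: A (all prey gone) → extinct.
No further losses. Total secondary extinctions: 2.

2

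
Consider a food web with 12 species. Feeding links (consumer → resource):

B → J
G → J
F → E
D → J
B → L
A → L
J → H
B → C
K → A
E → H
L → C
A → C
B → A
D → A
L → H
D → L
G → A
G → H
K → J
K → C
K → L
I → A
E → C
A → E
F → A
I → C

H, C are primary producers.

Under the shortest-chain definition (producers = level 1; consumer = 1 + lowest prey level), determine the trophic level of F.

H is a producer → level 1.
E eats H → level 2.
F eats E → level 3.
No prey of F is below level 2, so 3 is the minimum.

Trophic level 3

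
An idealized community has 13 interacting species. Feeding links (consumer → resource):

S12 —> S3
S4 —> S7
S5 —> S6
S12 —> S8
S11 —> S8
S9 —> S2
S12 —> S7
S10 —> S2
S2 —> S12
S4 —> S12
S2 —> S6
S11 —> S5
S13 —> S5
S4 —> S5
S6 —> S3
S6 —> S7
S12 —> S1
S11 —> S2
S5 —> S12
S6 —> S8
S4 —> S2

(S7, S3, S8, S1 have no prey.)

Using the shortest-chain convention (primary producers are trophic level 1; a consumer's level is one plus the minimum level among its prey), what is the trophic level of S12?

Trophic level 2

S7 is a producer → level 1.
S12 eats S7 → level 2.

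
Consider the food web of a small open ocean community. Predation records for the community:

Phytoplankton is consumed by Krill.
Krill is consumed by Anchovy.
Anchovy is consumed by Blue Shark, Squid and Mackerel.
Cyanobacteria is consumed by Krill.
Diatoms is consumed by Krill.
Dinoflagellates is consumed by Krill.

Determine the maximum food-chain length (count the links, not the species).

One longest chain: Dinoflagellates → Krill → Anchovy → Squid.
It has 4 species and 3 links.

3 links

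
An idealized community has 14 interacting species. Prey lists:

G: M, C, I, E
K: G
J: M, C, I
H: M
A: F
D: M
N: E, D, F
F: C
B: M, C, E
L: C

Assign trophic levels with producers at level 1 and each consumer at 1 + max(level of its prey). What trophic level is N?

Trophic level 3

C is a producer → level 1.
F eats C → level 2.
N eats F (level 2); other prey at levels: E 1, D 2 → level 3.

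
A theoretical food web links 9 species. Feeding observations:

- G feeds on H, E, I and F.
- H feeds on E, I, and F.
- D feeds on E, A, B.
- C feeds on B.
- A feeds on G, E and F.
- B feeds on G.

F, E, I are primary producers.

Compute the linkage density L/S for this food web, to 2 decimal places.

L/S = 1.67

There are L = 15 links among S = 9 species.
L/S = 15/9 = 1.6667 ≈ 1.67.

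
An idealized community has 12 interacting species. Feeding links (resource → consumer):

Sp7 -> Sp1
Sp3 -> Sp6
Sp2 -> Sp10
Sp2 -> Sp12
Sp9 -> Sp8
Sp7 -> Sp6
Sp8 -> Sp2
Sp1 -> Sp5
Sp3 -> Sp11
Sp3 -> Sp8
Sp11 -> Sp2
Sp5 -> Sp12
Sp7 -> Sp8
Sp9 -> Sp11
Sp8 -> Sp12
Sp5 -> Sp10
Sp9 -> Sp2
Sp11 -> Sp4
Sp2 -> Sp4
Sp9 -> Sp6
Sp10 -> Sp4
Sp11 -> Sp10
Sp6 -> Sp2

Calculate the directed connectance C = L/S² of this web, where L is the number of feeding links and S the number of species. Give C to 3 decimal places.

The web has S = 12 species and L = 23 feeding links.
C = L / S² = 23 / 144 = 0.1597 ≈ 0.160.

C = 0.160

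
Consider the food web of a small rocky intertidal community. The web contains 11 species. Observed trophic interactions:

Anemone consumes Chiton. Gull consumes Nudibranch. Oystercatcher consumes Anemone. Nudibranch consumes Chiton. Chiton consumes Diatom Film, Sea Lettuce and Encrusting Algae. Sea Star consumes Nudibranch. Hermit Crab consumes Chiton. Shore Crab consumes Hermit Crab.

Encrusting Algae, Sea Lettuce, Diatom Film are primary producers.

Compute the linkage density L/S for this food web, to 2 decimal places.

L/S = 0.91

There are L = 10 links among S = 11 species.
L/S = 10/11 = 0.9091 ≈ 0.91.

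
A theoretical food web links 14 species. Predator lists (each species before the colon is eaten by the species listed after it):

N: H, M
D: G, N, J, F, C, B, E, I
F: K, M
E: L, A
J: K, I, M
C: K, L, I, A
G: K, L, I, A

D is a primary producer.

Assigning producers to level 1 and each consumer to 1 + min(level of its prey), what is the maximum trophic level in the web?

Producers (level 1): D.
Following each consumer down to its lowest-level prey: D → G → A (levels 1 through 3).
All prey of A (G 2, C 2, E 2) are at level 2 or above, so A is at level 1 + 2 = 3.
Every consumer has at least one prey at level 2 or below, so none exceeds level 3.

3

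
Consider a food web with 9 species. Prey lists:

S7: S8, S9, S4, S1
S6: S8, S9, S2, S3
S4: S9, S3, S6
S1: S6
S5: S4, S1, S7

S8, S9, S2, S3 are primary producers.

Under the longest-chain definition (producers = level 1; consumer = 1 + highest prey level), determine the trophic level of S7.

Trophic level 4

S8 is a producer → level 1.
S6 eats S8 (level 1); other prey at levels: S9 1, S2 1, S3 1 → level 2.
S4 eats S6 (level 2); other prey at levels: S9 1, S3 1 → level 3.
S7 eats S4 (level 3); other prey at levels: S8 1, S9 1, S1 3 → level 4.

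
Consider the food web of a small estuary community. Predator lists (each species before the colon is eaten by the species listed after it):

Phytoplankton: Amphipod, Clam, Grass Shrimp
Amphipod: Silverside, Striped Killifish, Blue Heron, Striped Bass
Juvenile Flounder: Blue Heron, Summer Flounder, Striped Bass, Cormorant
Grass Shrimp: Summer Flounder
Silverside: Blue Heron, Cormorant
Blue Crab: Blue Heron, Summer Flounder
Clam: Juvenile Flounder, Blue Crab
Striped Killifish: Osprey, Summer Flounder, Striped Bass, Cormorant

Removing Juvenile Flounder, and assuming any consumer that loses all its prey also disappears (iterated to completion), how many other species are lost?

Remove Juvenile Flounder.
Every predator of it retains at least one other prey: Blue Heron still has Amphipod, Silverside, Blue Crab; Summer Flounder still has Grass Shrimp, Striped Killifish, Blue Crab; Striped Bass still has Amphipod, Striped Killifish; Cormorant still has Silverside, Striped Killifish.
No consumer loses all prey, so no secondary extinctions occur.

0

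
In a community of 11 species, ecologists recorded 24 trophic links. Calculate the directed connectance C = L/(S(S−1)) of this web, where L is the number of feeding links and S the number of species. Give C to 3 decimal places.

C = 0.218

The web has S = 11 species and L = 24 feeding links.
C = L / (S(S−1)) = 24 / 110 = 0.2182 ≈ 0.218.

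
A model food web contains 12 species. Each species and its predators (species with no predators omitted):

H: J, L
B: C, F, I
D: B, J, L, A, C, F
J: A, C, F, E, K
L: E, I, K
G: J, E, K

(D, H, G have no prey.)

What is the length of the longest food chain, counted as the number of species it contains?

3 species

One longest chain: D → J → A.
It has 3 species and 2 links.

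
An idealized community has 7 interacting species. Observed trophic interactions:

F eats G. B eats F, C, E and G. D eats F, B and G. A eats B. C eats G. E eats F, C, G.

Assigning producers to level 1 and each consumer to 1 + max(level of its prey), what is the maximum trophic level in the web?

Producers (level 1): G.
G → F → E → B → D gives D level 5.
No species has a prey at level 5, so no species reaches level 6.

5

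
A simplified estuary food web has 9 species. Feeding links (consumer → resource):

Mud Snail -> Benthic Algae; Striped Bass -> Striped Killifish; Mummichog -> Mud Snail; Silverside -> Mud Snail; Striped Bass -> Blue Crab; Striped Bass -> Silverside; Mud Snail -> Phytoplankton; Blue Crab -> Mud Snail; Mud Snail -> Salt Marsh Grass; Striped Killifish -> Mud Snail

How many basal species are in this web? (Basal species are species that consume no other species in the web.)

3

Basal species (no prey listed): Salt Marsh Grass, Benthic Algae, Phytoplankton.
Count: 3.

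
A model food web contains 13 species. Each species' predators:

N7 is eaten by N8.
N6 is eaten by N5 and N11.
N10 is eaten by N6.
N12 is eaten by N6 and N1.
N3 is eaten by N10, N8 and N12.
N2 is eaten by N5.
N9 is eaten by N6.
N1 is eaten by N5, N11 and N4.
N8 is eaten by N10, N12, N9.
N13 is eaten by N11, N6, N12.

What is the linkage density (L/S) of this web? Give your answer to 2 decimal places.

There are L = 20 links among S = 13 species.
L/S = 20/13 = 1.5385 ≈ 1.54.

L/S = 1.54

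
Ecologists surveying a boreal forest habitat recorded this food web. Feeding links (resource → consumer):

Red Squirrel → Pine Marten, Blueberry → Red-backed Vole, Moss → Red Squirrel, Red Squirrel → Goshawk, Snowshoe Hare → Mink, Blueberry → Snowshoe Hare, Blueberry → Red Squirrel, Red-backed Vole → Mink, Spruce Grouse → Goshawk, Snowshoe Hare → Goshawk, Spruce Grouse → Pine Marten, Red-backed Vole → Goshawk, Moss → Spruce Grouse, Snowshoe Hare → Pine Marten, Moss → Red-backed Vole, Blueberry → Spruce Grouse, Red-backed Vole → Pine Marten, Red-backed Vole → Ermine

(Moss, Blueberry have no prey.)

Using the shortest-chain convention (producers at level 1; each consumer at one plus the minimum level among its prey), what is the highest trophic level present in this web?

3

Producers (level 1): Moss, Blueberry.
Following each consumer down to its lowest-level prey: Moss → Spruce Grouse → Goshawk (levels 1 through 3).
All prey of Goshawk (Spruce Grouse 2, Snowshoe Hare 2, Red Squirrel 2, Red-backed Vole 2) are at level 2 or above, so Goshawk is at level 1 + 2 = 3.
Every consumer has at least one prey at level 2 or below, so none exceeds level 3.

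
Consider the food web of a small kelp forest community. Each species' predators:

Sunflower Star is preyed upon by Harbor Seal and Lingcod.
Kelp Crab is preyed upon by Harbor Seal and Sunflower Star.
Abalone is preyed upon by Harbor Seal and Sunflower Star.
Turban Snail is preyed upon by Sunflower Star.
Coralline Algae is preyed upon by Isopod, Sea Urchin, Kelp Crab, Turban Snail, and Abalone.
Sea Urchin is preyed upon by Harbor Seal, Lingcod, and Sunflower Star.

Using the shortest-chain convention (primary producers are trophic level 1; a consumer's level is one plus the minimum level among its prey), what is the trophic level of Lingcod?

Trophic level 3

Coralline Algae is a producer → level 1.
Sea Urchin eats Coralline Algae → level 2.
Lingcod eats Sea Urchin → level 3.
No prey of Lingcod is below level 2, so 3 is the minimum.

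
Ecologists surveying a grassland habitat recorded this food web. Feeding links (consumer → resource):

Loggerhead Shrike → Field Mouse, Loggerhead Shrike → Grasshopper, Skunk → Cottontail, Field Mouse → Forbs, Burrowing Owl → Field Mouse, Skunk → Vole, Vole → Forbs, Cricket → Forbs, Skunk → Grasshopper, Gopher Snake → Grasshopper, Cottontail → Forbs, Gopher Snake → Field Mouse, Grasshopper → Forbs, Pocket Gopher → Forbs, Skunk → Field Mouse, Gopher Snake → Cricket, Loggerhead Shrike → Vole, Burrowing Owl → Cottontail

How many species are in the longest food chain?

One longest chain: Forbs → Field Mouse → Burrowing Owl.
It has 3 species and 2 links.

3 species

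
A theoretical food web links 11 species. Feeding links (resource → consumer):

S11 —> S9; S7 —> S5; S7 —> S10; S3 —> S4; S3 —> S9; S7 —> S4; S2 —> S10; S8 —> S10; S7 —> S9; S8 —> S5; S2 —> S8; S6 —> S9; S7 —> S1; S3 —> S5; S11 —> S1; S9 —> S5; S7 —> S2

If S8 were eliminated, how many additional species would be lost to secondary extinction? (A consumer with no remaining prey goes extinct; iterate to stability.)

Remove S8.
Every predator of it retains at least one other prey: S10 still has S7, S2; S5 still has S7, S3, S9.
No consumer loses all prey, so no secondary extinctions occur.

0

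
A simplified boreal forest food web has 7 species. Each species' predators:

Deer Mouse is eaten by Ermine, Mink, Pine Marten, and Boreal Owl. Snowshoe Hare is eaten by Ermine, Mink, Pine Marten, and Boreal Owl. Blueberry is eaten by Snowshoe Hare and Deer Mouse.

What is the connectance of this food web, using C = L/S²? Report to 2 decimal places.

The web has S = 7 species and L = 10 feeding links.
C = L / S² = 10 / 49 = 0.2041 ≈ 0.20.

C = 0.20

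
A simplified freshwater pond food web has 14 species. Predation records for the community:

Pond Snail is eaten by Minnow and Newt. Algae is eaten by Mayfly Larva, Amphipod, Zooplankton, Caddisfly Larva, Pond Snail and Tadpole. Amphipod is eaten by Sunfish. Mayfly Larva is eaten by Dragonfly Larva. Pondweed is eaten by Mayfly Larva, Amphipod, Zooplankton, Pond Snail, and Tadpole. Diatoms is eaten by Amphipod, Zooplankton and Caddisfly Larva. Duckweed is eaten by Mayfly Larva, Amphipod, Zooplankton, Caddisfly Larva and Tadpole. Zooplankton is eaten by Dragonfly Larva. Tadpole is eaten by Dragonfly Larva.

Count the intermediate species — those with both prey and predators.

5

Intermediate species (has both prey and predators): Zooplankton, Pond Snail, Amphipod, Tadpole, Mayfly Larva.
Count: 5.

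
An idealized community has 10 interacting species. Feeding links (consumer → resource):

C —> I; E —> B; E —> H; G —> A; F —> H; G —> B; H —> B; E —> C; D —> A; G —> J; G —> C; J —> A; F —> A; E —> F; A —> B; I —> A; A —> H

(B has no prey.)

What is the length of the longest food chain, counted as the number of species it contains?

One longest chain: B → H → A → I → C → E.
It has 6 species and 5 links.

6 species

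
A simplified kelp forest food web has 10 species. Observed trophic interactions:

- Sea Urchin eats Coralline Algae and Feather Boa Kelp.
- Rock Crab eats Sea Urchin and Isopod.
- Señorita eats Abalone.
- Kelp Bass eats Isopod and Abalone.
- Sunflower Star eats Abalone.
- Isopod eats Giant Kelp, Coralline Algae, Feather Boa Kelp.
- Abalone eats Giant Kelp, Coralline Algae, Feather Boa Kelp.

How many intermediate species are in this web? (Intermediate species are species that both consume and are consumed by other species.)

3

Intermediate species (has both prey and predators): Isopod, Abalone, Sea Urchin.
Count: 3.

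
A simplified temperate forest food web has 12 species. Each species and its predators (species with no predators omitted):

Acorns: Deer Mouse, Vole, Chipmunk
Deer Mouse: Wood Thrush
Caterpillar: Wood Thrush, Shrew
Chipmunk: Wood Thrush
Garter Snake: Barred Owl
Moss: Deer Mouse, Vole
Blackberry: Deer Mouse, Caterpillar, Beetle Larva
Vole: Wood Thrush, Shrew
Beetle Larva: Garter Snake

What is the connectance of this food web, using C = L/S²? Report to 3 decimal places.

C = 0.111

The web has S = 12 species and L = 16 feeding links.
C = L / S² = 16 / 144 = 0.1111 ≈ 0.111.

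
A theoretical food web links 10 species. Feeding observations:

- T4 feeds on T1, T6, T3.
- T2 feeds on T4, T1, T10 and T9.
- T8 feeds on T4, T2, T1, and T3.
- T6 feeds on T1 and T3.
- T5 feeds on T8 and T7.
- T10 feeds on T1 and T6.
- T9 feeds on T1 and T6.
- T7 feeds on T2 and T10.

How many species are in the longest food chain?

One longest chain: T3 → T6 → T9 → T2 → T8 → T5.
It has 6 species and 5 links.

6 species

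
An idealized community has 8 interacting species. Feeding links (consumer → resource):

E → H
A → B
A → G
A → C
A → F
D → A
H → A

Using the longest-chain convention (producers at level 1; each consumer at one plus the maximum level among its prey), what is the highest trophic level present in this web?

Producers (level 1): B, C, G, F.
B → A → H → E gives E level 4.
No species has a prey at level 4, so no species reaches level 5.

4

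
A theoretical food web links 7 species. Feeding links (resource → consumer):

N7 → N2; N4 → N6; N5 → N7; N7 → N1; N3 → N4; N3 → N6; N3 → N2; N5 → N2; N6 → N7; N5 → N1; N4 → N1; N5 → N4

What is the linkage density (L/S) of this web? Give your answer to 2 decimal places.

L/S = 1.71

There are L = 12 links among S = 7 species.
L/S = 12/7 = 1.7143 ≈ 1.71.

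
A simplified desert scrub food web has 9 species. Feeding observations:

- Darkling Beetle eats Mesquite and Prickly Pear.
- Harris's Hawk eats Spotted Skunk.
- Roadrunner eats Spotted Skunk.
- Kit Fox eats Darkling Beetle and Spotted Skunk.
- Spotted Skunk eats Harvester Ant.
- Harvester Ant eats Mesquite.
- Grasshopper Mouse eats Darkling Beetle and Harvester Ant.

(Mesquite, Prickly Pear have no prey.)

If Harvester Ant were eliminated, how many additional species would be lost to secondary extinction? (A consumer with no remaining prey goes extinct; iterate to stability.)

3

Remove Harvester Ant.
Round 1: Spotted Skunk (all prey gone) → extinct.
Round 2: Harris's Hawk (all prey gone), Roadrunner (all prey gone) → extinct.
No further losses. Total secondary extinctions: 3.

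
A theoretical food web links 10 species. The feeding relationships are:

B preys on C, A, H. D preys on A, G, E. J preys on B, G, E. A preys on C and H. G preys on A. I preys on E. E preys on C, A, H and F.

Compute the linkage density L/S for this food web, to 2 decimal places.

There are L = 17 links among S = 10 species.
L/S = 17/10 = 1.7000 ≈ 1.70.

L/S = 1.70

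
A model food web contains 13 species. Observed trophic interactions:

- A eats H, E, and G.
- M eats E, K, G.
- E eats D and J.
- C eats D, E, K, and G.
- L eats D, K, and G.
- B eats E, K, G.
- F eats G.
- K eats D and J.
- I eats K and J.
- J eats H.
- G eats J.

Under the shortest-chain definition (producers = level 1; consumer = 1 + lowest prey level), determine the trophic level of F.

H is a producer → level 1.
J eats H → level 2.
G eats J → level 3.
F eats G → level 4.
No prey of F is below level 3, so 4 is the minimum.

Trophic level 4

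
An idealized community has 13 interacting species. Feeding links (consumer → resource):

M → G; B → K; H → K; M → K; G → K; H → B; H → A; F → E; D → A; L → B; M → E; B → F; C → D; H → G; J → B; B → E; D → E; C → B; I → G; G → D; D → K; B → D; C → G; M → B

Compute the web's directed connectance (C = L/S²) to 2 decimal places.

C = 0.14

The web has S = 13 species and L = 24 feeding links.
C = L / S² = 24 / 169 = 0.1420 ≈ 0.14.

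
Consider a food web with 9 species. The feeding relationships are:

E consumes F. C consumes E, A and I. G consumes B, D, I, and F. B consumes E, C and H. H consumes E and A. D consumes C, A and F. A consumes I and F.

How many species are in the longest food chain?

One longest chain: F → A → C → D → G.
It has 5 species and 4 links.

5 species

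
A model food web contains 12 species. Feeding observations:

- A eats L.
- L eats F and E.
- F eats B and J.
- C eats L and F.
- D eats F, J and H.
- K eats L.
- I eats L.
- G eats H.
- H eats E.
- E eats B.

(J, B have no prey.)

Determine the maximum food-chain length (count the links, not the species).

3 links

One longest chain: B → E → H → D.
It has 4 species and 3 links.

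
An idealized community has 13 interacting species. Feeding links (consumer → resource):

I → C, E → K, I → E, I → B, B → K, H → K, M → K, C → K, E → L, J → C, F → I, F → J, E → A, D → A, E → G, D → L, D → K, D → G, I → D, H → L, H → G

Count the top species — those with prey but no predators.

Top species (has prey, but nothing eats it): M, H, F.
Count: 3.

3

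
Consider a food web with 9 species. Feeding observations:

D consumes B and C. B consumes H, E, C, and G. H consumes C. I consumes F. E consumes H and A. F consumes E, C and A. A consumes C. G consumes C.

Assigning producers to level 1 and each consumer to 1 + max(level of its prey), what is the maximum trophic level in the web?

5

Producers (level 1): C.
C → H → E → B → D gives D level 5.
No species has a prey at level 5, so no species reaches level 6.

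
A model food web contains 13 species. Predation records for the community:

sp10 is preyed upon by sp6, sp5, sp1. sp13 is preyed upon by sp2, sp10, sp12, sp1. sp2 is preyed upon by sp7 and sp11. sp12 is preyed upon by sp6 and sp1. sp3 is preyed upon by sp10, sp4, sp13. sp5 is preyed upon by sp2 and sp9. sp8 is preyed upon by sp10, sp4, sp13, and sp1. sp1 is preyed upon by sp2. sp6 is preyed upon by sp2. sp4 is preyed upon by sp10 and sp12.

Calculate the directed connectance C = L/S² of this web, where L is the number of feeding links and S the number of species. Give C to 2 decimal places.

The web has S = 13 species and L = 24 feeding links.
C = L / S² = 24 / 169 = 0.1420 ≈ 0.14.

C = 0.14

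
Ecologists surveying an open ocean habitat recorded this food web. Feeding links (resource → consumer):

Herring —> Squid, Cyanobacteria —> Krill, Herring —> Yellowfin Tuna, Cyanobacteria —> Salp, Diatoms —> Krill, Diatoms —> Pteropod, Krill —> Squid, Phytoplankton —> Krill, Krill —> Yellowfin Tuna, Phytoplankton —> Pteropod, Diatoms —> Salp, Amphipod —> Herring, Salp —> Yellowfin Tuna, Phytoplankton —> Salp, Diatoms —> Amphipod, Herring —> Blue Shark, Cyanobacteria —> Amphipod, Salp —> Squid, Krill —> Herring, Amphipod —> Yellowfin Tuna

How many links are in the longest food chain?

3 links

One longest chain: Cyanobacteria → Amphipod → Herring → Blue Shark.
It has 4 species and 3 links.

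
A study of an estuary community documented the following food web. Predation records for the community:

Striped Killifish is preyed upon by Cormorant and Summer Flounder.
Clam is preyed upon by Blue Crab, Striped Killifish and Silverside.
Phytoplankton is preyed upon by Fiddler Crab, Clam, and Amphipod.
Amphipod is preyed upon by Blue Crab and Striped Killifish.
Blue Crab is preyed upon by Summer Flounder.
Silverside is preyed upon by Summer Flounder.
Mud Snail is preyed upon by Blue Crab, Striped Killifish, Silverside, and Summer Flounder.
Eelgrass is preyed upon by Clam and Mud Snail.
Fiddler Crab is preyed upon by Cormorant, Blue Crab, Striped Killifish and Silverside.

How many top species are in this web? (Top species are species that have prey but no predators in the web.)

2

Top species (has prey, but nothing eats it): Cormorant, Summer Flounder.
Count: 2.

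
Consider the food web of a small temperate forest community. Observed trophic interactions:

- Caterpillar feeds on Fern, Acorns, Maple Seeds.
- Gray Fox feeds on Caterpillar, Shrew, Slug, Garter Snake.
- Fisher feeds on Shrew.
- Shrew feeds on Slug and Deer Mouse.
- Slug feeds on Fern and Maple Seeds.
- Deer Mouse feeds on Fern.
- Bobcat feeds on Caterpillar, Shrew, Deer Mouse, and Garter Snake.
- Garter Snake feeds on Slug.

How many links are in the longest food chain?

One longest chain: Maple Seeds → Slug → Garter Snake → Bobcat.
It has 4 species and 3 links.

3 links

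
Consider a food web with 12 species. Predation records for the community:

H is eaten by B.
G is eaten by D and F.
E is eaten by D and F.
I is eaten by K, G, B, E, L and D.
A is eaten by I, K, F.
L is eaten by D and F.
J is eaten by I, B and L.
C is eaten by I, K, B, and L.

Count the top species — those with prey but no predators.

4

Top species (has prey, but nothing eats it): K, B, D, F.
Count: 4.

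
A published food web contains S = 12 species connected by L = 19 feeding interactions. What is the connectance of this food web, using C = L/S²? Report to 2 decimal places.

The web has S = 12 species and L = 19 feeding links.
C = L / S² = 19 / 144 = 0.1319 ≈ 0.13.

C = 0.13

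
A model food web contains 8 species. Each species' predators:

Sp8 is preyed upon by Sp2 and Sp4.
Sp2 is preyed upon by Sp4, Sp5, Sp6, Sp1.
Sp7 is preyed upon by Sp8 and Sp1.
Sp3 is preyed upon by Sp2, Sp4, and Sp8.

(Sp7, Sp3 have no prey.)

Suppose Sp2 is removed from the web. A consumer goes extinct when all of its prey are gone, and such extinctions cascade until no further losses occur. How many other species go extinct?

Remove Sp2.
Round 1: Sp5 (all prey gone), Sp6 (all prey gone) → extinct.
No further losses. Total secondary extinctions: 2.

2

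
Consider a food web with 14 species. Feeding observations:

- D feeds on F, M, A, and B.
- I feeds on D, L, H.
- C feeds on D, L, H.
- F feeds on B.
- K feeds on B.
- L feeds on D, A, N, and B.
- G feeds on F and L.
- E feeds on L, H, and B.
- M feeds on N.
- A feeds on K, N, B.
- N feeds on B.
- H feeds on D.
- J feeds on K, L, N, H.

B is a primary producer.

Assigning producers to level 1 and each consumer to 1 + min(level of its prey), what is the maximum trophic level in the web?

3

Producers (level 1): B.
Following each consumer down to its lowest-level prey: B → L → G (levels 1 through 3).
All prey of G (L 2, F 2) are at level 2 or above, so G is at level 1 + 2 = 3.
Every consumer has at least one prey at level 2 or below, so none exceeds level 3.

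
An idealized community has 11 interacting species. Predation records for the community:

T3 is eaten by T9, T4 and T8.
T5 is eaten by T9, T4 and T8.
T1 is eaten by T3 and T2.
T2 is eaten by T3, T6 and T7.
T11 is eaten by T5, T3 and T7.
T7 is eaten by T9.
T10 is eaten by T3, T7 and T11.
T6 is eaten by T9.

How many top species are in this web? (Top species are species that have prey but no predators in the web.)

3

Top species (has prey, but nothing eats it): T9, T8, T4.
Count: 3.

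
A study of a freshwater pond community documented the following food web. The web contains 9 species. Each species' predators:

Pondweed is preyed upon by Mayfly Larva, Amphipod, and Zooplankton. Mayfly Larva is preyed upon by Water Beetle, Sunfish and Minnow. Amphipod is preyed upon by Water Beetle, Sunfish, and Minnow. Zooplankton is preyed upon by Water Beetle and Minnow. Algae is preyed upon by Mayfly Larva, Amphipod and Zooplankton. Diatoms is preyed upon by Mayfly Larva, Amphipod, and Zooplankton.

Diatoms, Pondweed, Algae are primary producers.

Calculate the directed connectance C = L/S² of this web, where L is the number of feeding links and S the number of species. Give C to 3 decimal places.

The web has S = 9 species and L = 17 feeding links.
C = L / S² = 17 / 81 = 0.2099 ≈ 0.210.

C = 0.210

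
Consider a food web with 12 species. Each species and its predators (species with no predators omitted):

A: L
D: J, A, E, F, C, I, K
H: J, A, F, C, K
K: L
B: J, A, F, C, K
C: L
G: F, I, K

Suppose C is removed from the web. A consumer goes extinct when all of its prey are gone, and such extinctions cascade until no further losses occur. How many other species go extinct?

0

Remove C.
Every predator of it retains at least one other prey: L still has A, K.
No consumer loses all prey, so no secondary extinctions occur.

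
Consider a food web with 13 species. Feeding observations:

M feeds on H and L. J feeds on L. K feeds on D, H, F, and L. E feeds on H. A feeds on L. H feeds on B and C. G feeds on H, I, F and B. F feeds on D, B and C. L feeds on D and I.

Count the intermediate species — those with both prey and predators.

Intermediate species (has both prey and predators): H, L, F.
Count: 3.

3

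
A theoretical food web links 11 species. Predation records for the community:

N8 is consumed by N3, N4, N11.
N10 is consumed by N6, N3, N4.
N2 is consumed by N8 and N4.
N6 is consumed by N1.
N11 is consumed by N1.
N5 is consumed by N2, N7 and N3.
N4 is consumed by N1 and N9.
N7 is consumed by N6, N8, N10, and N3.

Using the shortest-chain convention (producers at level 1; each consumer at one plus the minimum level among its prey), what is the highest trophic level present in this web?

Producers (level 1): N5.
Following each consumer down to its lowest-level prey: N5 → N7 → N6 → N1 (levels 1 through 4).
All prey of N1 (N6 3, N4 3, N11 4) are at level 3 or above, so N1 is at level 1 + 3 = 4.
Every consumer has at least one prey at level 3 or below, so none exceeds level 4.

4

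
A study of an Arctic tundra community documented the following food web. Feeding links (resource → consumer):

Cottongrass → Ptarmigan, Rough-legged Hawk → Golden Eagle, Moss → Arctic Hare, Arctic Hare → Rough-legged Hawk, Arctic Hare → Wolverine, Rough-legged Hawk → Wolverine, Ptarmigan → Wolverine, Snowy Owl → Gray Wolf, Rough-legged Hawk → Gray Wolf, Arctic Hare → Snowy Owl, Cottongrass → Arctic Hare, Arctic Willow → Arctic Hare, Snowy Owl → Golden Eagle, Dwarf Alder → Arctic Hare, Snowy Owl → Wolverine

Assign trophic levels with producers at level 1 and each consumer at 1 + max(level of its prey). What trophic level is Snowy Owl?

Moss is a producer → level 1.
Arctic Hare eats Moss (level 1); other prey at levels: Cottongrass 1, Arctic Willow 1, Dwarf Alder 1 → level 2.
Snowy Owl eats Arctic Hare → level 3.

Trophic level 3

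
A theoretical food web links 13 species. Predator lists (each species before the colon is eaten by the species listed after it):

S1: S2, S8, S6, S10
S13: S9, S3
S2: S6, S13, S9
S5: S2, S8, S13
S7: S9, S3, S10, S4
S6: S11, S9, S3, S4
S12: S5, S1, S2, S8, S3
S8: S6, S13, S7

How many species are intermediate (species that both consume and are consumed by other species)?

7

Intermediate species (has both prey and predators): S5, S1, S2, S8, S6, S13, S7.
Count: 7.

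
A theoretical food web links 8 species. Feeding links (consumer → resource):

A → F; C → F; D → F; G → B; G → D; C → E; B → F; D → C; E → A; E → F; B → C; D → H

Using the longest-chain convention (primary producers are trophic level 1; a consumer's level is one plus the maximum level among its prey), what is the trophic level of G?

F is a producer → level 1.
A eats F → level 2.
E eats A (level 2); other prey at levels: F 1 → level 3.
C eats E (level 3); other prey at levels: F 1 → level 4.
B eats C (level 4); other prey at levels: F 1 → level 5.
G eats B (level 5); other prey at levels: D 5 → level 6.

Trophic level 6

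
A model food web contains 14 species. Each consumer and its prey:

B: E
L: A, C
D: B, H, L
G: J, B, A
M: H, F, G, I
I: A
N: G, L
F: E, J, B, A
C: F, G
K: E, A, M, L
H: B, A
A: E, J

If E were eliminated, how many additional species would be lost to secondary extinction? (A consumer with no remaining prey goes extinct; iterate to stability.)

Remove E.
Round 1: B (all prey gone) → extinct.
No further losses. Total secondary extinctions: 1.

1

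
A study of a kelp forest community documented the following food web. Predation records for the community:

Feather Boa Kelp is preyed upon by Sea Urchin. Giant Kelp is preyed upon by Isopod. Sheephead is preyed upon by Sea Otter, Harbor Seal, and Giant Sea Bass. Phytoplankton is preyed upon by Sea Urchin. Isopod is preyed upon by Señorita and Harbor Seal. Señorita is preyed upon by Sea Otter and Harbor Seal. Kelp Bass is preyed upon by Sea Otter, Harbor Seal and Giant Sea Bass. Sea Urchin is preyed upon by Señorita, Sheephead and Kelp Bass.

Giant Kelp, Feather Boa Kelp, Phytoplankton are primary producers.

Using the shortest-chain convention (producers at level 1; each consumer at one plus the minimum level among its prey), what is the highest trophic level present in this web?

Producers (level 1): Giant Kelp, Feather Boa Kelp, Phytoplankton.
Following each consumer down to its lowest-level prey: Feather Boa Kelp → Sea Urchin → Kelp Bass → Giant Sea Bass (levels 1 through 4).
All prey of Giant Sea Bass (Kelp Bass 3, Sheephead 3) are at level 3 or above, so Giant Sea Bass is at level 1 + 3 = 4.
Every consumer has at least one prey at level 3 or below, so none exceeds level 4.

4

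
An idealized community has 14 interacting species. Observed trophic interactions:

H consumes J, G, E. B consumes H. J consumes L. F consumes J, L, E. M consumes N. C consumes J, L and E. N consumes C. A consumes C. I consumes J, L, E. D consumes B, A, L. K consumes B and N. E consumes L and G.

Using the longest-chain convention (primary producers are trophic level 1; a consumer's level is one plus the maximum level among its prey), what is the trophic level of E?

Trophic level 2

L is a producer → level 1.
E eats L (level 1); other prey at levels: G 1 → level 2.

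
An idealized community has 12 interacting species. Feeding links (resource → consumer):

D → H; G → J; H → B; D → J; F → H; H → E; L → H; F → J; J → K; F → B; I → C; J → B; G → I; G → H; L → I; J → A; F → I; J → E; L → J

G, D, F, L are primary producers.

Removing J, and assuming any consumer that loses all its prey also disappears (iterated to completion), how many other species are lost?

Remove J.
Round 1: A (all prey gone), K (all prey gone) → extinct.
No further losses. Total secondary extinctions: 2.

2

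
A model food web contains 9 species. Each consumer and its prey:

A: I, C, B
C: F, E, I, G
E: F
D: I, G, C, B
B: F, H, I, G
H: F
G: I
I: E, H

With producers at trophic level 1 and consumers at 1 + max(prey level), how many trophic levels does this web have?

Producers (level 1): F.
F → E → I → G → C → A gives A level 6.
No species has a prey at level 6, so no species reaches level 7.

6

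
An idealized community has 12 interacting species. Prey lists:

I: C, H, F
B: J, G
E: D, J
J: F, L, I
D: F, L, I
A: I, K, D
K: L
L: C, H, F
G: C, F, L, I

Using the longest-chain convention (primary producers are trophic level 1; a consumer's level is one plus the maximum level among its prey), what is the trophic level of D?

C is a producer → level 1.
L eats C (level 1); other prey at levels: H 1, F 1 → level 2.
D eats L (level 2); other prey at levels: F 1, I 2 → level 3.

Trophic level 3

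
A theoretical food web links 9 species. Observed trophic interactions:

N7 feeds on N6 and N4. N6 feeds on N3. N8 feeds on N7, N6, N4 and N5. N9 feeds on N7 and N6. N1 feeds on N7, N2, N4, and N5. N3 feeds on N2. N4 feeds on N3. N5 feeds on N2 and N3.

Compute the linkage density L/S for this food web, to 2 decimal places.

L/S = 1.89

There are L = 17 links among S = 9 species.
L/S = 17/9 = 1.8889 ≈ 1.89.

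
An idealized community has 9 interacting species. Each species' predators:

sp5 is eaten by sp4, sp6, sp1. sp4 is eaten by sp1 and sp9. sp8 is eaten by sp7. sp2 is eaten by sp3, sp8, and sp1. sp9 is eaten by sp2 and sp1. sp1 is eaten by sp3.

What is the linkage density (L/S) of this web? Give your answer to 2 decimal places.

L/S = 1.33

There are L = 12 links among S = 9 species.
L/S = 12/9 = 1.3333 ≈ 1.33.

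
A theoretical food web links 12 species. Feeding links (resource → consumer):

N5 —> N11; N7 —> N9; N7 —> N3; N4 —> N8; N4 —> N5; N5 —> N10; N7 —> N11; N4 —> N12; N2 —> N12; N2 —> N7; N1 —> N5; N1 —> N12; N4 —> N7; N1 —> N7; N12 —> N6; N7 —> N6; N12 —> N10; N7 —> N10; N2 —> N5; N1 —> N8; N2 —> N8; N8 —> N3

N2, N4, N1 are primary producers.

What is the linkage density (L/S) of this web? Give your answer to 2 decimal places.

L/S = 1.83

There are L = 22 links among S = 12 species.
L/S = 22/12 = 1.8333 ≈ 1.83.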